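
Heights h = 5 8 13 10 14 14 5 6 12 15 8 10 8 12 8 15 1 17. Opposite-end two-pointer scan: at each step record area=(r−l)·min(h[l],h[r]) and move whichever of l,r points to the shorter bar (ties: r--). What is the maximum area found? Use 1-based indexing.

max area = 195

l=1 r=18: min(5,17)*17=85 best=85 *, l++
l=2 r=18: min(8,17)*16=128 best=128 *, l++
l=3 r=18: min(13,17)*15=195 best=195 *, l++
l=4 r=18: min(10,17)*14=140 best=195, l++
l=5 r=18: min(14,17)*13=182 best=195, l++
l=6 r=18: min(14,17)*12=168 best=195, l++
l=7 r=18: min(5,17)*11=55 best=195, l++
l=8 r=18: min(6,17)*10=60 best=195, l++
l=9 r=18: min(12,17)*9=108 best=195, l++
l=10 r=18: min(15,17)*8=120 best=195, l++
l=11 r=18: min(8,17)*7=56 best=195, l++
l=12 r=18: min(10,17)*6=60 best=195, l++
l=13 r=18: min(8,17)*5=40 best=195, l++
l=14 r=18: min(12,17)*4=48 best=195, l++
l=15 r=18: min(8,17)*3=24 best=195, l++
l=16 r=18: min(15,17)*2=30 best=195, l++
l=17 r=18: min(1,17)*1=1 best=195, l++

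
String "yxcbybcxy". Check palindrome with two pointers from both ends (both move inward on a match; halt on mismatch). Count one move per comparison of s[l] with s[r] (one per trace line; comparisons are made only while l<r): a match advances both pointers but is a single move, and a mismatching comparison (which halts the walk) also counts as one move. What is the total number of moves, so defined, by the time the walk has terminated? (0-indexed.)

[0,8] 'y'=='y' → l++,r--
[1,7] 'x'=='x' → l++,r--
[2,6] 'c'=='c' → l++,r--
[3,5] 'b'=='b' → l++,r--

4 moves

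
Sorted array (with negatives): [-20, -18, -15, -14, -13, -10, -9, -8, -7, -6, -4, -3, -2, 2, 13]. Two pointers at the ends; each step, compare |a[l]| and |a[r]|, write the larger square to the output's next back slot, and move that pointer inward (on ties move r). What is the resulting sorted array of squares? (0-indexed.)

[4, 4, 9, 16, 36, 49, 64, 81, 100, 169, 169, 196, 225, 324, 400]

l=0 r=14: |-20|>|13| out[14]=400, l++
l=1 r=14: |-18|>|13| out[13]=324, l++
l=2 r=14: |-15|>|13| out[12]=225, l++
l=3 r=14: |-14|>|13| out[11]=196, l++
l=4 r=14: |-13|<=|13| out[10]=169, r--
l=4 r=13: |-13|>|2| out[9]=169, l++
l=5 r=13: |-10|>|2| out[8]=100, l++
l=6 r=13: |-9|>|2| out[7]=81, l++
l=7 r=13: |-8|>|2| out[6]=64, l++
l=8 r=13: |-7|>|2| out[5]=49, l++
l=9 r=13: |-6|>|2| out[4]=36, l++
l=10 r=13: |-4|>|2| out[3]=16, l++
l=11 r=13: |-3|>|2| out[2]=9, l++
l=12 r=13: |-2|<=|2| out[1]=4, r--
l=12 r=12: |-2|<=|-2| out[0]=4, r--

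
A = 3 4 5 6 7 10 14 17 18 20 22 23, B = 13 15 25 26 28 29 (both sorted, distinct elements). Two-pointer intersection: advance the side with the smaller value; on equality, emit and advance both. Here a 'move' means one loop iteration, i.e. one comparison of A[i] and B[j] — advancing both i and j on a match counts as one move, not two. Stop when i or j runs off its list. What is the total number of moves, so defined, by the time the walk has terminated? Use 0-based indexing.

14 moves

[i=0,j=0] 3<13 → i++
[i=1,j=0] 4<13 → i++
[i=2,j=0] 5<13 → i++
[i=3,j=0] 6<13 → i++
[i=4,j=0] 7<13 → i++
[i=5,j=0] 10<13 → i++
[i=6,j=0] 14>13 → j++
[i=6,j=1] 14<15 → i++
[i=7,j=1] 17>15 → j++
[i=7,j=2] 17<25 → i++
[i=8,j=2] 18<25 → i++
[i=9,j=2] 20<25 → i++
[i=10,j=2] 22<25 → i++
[i=11,j=2] 23<25 → i++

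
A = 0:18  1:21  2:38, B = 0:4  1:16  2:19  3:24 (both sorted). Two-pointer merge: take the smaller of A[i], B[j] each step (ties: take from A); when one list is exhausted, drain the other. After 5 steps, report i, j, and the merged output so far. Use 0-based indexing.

i=2, j=3, merged so far=[4, 16, 18, 19, 21]

i=0 j=0: A[i]=18>B[j]=4 take 4, j++
i=0 j=1: A[i]=18>B[j]=16 take 16, j++
i=0 j=2: A[i]=18<=B[j]=19 take 18, i++
i=1 j=2: A[i]=21>B[j]=19 take 19, j++
i=1 j=3: A[i]=21<=B[j]=24 take 21, i++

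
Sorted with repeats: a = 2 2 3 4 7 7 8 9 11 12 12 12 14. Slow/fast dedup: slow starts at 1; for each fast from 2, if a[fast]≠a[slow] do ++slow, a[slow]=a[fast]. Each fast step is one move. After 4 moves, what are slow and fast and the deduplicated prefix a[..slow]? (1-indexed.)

(s=1,f=2) a[fast]=2=a[slow] dup → fast++
(s=1,f=3) a[fast]=3≠a[slow]=2 write a[2]=3 → slow++,fast++
(s=2,f=4) a[fast]=4≠a[slow]=3 write a[3]=4 → slow++,fast++
(s=3,f=5) a[fast]=7≠a[slow]=4 write a[4]=7 → slow++,fast++

slow=4, fast=6, prefix=[2, 3, 4, 7]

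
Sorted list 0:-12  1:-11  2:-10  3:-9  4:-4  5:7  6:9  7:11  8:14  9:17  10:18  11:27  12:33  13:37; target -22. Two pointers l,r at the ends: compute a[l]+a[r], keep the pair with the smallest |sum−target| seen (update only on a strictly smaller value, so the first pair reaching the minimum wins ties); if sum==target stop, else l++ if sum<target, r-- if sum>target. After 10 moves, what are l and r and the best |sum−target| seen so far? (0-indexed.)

l=0, r=3, best |Δ|=6

l=0 r=13: -12+37=25 d=47 *, r--
l=0 r=12: -12+33=21 d=43 *, r--
l=0 r=11: -12+27=15 d=37 *, r--
l=0 r=10: -12+18=6 d=28 *, r--
l=0 r=9: -12+17=5 d=27 *, r--
l=0 r=8: -12+14=2 d=24 *, r--
l=0 r=7: -12+11=-1 d=21 *, r--
l=0 r=6: -12+9=-3 d=19 *, r--
l=0 r=5: -12+7=-5 d=17 *, r--
l=0 r=4: -12+-4=-16 d=6 *, r--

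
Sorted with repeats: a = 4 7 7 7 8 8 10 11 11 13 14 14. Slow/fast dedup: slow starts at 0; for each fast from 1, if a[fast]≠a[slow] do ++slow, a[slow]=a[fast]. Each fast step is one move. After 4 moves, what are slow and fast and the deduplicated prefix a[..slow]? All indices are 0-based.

slow=2, fast=5, prefix=[4, 7, 8]

slow=0 fast=1: a[fast]=7≠a[slow]=4 write a[1]=7, slow++,fast++
slow=1 fast=2: a[fast]=7=a[slow] dup, fast++
slow=1 fast=3: a[fast]=7=a[slow] dup, fast++
slow=1 fast=4: a[fast]=8≠a[slow]=7 write a[2]=8, slow++,fast++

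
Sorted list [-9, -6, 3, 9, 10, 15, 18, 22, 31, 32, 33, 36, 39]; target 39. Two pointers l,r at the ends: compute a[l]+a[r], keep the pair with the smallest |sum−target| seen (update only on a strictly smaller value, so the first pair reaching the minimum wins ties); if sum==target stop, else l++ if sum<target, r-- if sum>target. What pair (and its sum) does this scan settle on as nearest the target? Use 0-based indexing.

[0,12] -9+39=30 d=9 * → l++
[1,12] -6+39=33 d=6 * → l++
[2,12] 3+39=42 d=3 * → r--
[2,11] 3+36=39 d=0 * → stop

pair (3, 36) with sum 39 (|Δ|=0)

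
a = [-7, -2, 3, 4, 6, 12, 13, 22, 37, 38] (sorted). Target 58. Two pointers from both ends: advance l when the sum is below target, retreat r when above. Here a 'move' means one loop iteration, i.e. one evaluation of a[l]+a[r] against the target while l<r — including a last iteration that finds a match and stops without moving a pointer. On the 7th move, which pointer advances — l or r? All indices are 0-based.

[0,9] -7+38=31 <58 → l++
[1,9] -2+38=36 <58 → l++
[2,9] 3+38=41 <58 → l++
[3,9] 4+38=42 <58 → l++
[4,9] 6+38=44 <58 → l++
[5,9] 12+38=50 <58 → l++
[6,9] 13+38=51 <58 → l++

l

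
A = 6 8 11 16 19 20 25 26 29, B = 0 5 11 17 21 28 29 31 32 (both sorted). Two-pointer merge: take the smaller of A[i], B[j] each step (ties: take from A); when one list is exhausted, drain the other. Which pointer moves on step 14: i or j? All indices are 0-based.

j

[i=0,j=0] A[i]=6>B[j]=0 take 0 → j++
[i=0,j=1] A[i]=6>B[j]=5 take 5 → j++
[i=0,j=2] A[i]=6<=B[j]=11 take 6 → i++
[i=1,j=2] A[i]=8<=B[j]=11 take 8 → i++
[i=2,j=2] A[i]=11<=B[j]=11 take 11 → i++
[i=3,j=2] A[i]=16>B[j]=11 take 11 → j++
[i=3,j=3] A[i]=16<=B[j]=17 take 16 → i++
[i=4,j=3] A[i]=19>B[j]=17 take 17 → j++
[i=4,j=4] A[i]=19<=B[j]=21 take 19 → i++
[i=5,j=4] A[i]=20<=B[j]=21 take 20 → i++
[i=6,j=4] A[i]=25>B[j]=21 take 21 → j++
[i=6,j=5] A[i]=25<=B[j]=28 take 25 → i++
[i=7,j=5] A[i]=26<=B[j]=28 take 26 → i++
[i=8,j=5] A[i]=29>B[j]=28 take 28 → j++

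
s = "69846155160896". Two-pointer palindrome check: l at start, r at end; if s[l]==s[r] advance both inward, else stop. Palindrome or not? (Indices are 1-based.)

l=1 r=14: '6'=='6', l++,r--
l=2 r=13: '9'=='9', l++,r--
l=3 r=12: '8'=='8', l++,r--
l=4 r=11: '4'!='0', stop

not a palindrome (mismatch at 4,11)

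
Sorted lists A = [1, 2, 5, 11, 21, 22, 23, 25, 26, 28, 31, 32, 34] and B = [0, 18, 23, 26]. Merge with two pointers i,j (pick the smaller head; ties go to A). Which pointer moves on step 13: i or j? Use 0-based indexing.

j

[i=0,j=0] A[i]=1>B[j]=0 take 0 → j++
[i=0,j=1] A[i]=1<=B[j]=18 take 1 → i++
[i=1,j=1] A[i]=2<=B[j]=18 take 2 → i++
[i=2,j=1] A[i]=5<=B[j]=18 take 5 → i++
[i=3,j=1] A[i]=11<=B[j]=18 take 11 → i++
[i=4,j=1] A[i]=21>B[j]=18 take 18 → j++
[i=4,j=2] A[i]=21<=B[j]=23 take 21 → i++
[i=5,j=2] A[i]=22<=B[j]=23 take 22 → i++
[i=6,j=2] A[i]=23<=B[j]=23 take 23 → i++
[i=7,j=2] A[i]=25>B[j]=23 take 23 → j++
[i=7,j=3] A[i]=25<=B[j]=26 take 25 → i++
[i=8,j=3] A[i]=26<=B[j]=26 take 26 → i++
[i=9,j=3] A[i]=28>B[j]=26 take 26 → j++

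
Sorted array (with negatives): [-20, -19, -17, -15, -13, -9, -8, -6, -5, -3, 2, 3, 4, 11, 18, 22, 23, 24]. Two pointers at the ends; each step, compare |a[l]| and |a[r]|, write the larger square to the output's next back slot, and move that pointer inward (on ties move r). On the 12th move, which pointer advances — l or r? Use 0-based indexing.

l

l=0 r=17: |-20|<=|24| out[17]=576, r--
l=0 r=16: |-20|<=|23| out[16]=529, r--
l=0 r=15: |-20|<=|22| out[15]=484, r--
l=0 r=14: |-20|>|18| out[14]=400, l++
l=1 r=14: |-19|>|18| out[13]=361, l++
l=2 r=14: |-17|<=|18| out[12]=324, r--
l=2 r=13: |-17|>|11| out[11]=289, l++
l=3 r=13: |-15|>|11| out[10]=225, l++
l=4 r=13: |-13|>|11| out[9]=169, l++
l=5 r=13: |-9|<=|11| out[8]=121, r--
l=5 r=12: |-9|>|4| out[7]=81, l++
l=6 r=12: |-8|>|4| out[6]=64, l++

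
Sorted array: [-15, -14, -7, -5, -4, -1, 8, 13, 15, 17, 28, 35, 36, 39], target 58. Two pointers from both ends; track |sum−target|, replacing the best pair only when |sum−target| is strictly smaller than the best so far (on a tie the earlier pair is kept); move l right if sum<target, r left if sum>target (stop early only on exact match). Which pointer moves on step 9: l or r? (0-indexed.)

l

l=0 r=13: -15+39=24 d=34 *, l++
l=1 r=13: -14+39=25 d=33 *, l++
l=2 r=13: -7+39=32 d=26 *, l++
l=3 r=13: -5+39=34 d=24 *, l++
l=4 r=13: -4+39=35 d=23 *, l++
l=5 r=13: -1+39=38 d=20 *, l++
l=6 r=13: 8+39=47 d=11 *, l++
l=7 r=13: 13+39=52 d=6 *, l++
l=8 r=13: 15+39=54 d=4 *, l++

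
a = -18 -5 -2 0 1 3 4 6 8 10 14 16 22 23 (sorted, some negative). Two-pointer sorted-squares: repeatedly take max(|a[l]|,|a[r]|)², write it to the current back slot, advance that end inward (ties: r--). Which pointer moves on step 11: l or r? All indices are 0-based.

l=0 r=13: |-18|<=|23| out[13]=529, r--
l=0 r=12: |-18|<=|22| out[12]=484, r--
l=0 r=11: |-18|>|16| out[11]=324, l++
l=1 r=11: |-5|<=|16| out[10]=256, r--
l=1 r=10: |-5|<=|14| out[9]=196, r--
l=1 r=9: |-5|<=|10| out[8]=100, r--
l=1 r=8: |-5|<=|8| out[7]=64, r--
l=1 r=7: |-5|<=|6| out[6]=36, r--
l=1 r=6: |-5|>|4| out[5]=25, l++
l=2 r=6: |-2|<=|4| out[4]=16, r--
l=2 r=5: |-2|<=|3| out[3]=9, r--

r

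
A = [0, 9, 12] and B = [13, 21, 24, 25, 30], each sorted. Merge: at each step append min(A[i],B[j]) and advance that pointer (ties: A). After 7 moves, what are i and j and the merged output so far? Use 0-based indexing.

[i=0,j=0] A[i]=0<=B[j]=13 take 0 → i++
[i=1,j=0] A[i]=9<=B[j]=13 take 9 → i++
[i=2,j=0] A[i]=12<=B[j]=13 take 12 → i++
[i=3,j=0] A done, take B[j]=13 → j++
[i=3,j=1] A done, take B[j]=21 → j++
[i=3,j=2] A done, take B[j]=24 → j++
[i=3,j=3] A done, take B[j]=25 → j++

i=3, j=4, merged so far=[0, 9, 12, 13, 21, 24, 25]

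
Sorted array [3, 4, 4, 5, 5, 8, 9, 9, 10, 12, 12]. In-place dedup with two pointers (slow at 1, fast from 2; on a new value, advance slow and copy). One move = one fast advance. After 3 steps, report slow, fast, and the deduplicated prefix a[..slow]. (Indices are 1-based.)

slow=3, fast=5, prefix=[3, 4, 5]

(s=1,f=2) a[fast]=4≠a[slow]=3 write a[2]=4 → slow++,fast++
(s=2,f=3) a[fast]=4=a[slow] dup → fast++
(s=2,f=4) a[fast]=5≠a[slow]=4 write a[3]=5 → slow++,fast++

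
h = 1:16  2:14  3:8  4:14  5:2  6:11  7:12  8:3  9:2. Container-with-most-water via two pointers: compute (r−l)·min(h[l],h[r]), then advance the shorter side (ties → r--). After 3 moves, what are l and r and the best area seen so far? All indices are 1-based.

l=1, r=6, best area=72

l=1 r=9: min(16,2)*8=16 best=16 *, r--
l=1 r=8: min(16,3)*7=21 best=21 *, r--
l=1 r=7: min(16,12)*6=72 best=72 *, r--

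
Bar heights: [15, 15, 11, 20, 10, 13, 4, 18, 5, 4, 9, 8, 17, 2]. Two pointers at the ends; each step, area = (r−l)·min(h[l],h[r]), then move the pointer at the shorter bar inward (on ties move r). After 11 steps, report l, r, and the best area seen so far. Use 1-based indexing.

[1,14] min(15,2)*13=26 best=26 * → r--
[1,13] min(15,17)*12=180 best=180 * → l++
[2,13] min(15,17)*11=165 best=180 → l++
[3,13] min(11,17)*10=110 best=180 → l++
[4,13] min(20,17)*9=153 best=180 → r--
[4,12] min(20,8)*8=64 best=180 → r--
[4,11] min(20,9)*7=63 best=180 → r--
[4,10] min(20,4)*6=24 best=180 → r--
[4,9] min(20,5)*5=25 best=180 → r--
[4,8] min(20,18)*4=72 best=180 → r--
[4,7] min(20,4)*3=12 best=180 → r--

l=4, r=6, best area=180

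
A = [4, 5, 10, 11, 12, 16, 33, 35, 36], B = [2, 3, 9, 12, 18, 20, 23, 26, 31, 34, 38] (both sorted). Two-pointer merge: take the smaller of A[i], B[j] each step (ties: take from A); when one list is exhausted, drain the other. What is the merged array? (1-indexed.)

i=1 j=1: A[i]=4>B[j]=2 take 2, j++
i=1 j=2: A[i]=4>B[j]=3 take 3, j++
i=1 j=3: A[i]=4<=B[j]=9 take 4, i++
i=2 j=3: A[i]=5<=B[j]=9 take 5, i++
i=3 j=3: A[i]=10>B[j]=9 take 9, j++
i=3 j=4: A[i]=10<=B[j]=12 take 10, i++
i=4 j=4: A[i]=11<=B[j]=12 take 11, i++
i=5 j=4: A[i]=12<=B[j]=12 take 12, i++
i=6 j=4: A[i]=16>B[j]=12 take 12, j++
i=6 j=5: A[i]=16<=B[j]=18 take 16, i++
i=7 j=5: A[i]=33>B[j]=18 take 18, j++
i=7 j=6: A[i]=33>B[j]=20 take 20, j++
i=7 j=7: A[i]=33>B[j]=23 take 23, j++
i=7 j=8: A[i]=33>B[j]=26 take 26, j++
i=7 j=9: A[i]=33>B[j]=31 take 31, j++
i=7 j=10: A[i]=33<=B[j]=34 take 33, i++
i=8 j=10: A[i]=35>B[j]=34 take 34, j++
i=8 j=11: A[i]=35<=B[j]=38 take 35, i++
i=9 j=11: A[i]=36<=B[j]=38 take 36, i++
i=10 j=11: A done, take B[j]=38, j++

[2, 3, 4, 5, 9, 10, 11, 12, 12, 16, 18, 20, 23, 26, 31, 33, 34, 35, 36, 38]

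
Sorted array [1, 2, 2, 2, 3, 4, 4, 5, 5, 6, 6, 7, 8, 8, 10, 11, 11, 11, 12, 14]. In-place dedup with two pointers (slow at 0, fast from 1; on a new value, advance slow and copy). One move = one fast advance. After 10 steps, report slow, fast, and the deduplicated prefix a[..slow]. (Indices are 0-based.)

slow=5, fast=11, prefix=[1, 2, 3, 4, 5, 6]

slow=0 fast=1: a[fast]=2≠a[slow]=1 write a[1]=2, slow++,fast++
slow=1 fast=2: a[fast]=2=a[slow] dup, fast++
slow=1 fast=3: a[fast]=2=a[slow] dup, fast++
slow=1 fast=4: a[fast]=3≠a[slow]=2 write a[2]=3, slow++,fast++
slow=2 fast=5: a[fast]=4≠a[slow]=3 write a[3]=4, slow++,fast++
slow=3 fast=6: a[fast]=4=a[slow] dup, fast++
slow=3 fast=7: a[fast]=5≠a[slow]=4 write a[4]=5, slow++,fast++
slow=4 fast=8: a[fast]=5=a[slow] dup, fast++
slow=4 fast=9: a[fast]=6≠a[slow]=5 write a[5]=6, slow++,fast++
slow=5 fast=10: a[fast]=6=a[slow] dup, fast++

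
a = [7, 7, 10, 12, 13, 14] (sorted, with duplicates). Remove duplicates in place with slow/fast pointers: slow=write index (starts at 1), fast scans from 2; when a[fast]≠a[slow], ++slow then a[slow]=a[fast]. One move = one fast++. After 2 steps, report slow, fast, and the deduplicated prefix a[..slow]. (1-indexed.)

slow=2, fast=4, prefix=[7, 10]

(s=1,f=2) a[fast]=7=a[slow] dup → fast++
(s=1,f=3) a[fast]=10≠a[slow]=7 write a[2]=10 → slow++,fast++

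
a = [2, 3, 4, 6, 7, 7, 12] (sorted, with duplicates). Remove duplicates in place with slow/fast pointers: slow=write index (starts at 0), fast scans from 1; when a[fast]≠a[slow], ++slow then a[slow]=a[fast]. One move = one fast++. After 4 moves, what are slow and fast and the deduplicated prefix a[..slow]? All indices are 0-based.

(s=0,f=1) a[fast]=3≠a[slow]=2 write a[1]=3 → slow++,fast++
(s=1,f=2) a[fast]=4≠a[slow]=3 write a[2]=4 → slow++,fast++
(s=2,f=3) a[fast]=6≠a[slow]=4 write a[3]=6 → slow++,fast++
(s=3,f=4) a[fast]=7≠a[slow]=6 write a[4]=7 → slow++,fast++

slow=4, fast=5, prefix=[2, 3, 4, 6, 7]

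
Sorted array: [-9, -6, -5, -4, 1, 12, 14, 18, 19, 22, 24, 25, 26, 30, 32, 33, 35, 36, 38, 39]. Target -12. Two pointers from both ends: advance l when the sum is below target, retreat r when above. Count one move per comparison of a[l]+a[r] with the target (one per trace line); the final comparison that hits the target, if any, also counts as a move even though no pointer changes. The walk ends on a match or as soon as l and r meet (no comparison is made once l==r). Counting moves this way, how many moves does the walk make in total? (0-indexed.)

19 moves

[0,19] -9+39=30 >-12 → r--
[0,18] -9+38=29 >-12 → r--
[0,17] -9+36=27 >-12 → r--
[0,16] -9+35=26 >-12 → r--
[0,15] -9+33=24 >-12 → r--
[0,14] -9+32=23 >-12 → r--
[0,13] -9+30=21 >-12 → r--
[0,12] -9+26=17 >-12 → r--
[0,11] -9+25=16 >-12 → r--
[0,10] -9+24=15 >-12 → r--
[0,9] -9+22=13 >-12 → r--
[0,8] -9+19=10 >-12 → r--
[0,7] -9+18=9 >-12 → r--
[0,6] -9+14=5 >-12 → r--
[0,5] -9+12=3 >-12 → r--
[0,4] -9+1=-8 >-12 → r--
[0,3] -9+-4=-13 <-12 → l++
[1,3] -6+-4=-10 >-12 → r--
[1,2] -6+-5=-11 >-12 → r--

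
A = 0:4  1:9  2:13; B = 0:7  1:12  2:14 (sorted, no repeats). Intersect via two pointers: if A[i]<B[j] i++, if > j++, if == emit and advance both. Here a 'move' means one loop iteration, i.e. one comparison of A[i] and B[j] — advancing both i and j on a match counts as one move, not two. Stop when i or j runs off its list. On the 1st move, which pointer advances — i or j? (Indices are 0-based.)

[i=0,j=0] 4<7 → i++

i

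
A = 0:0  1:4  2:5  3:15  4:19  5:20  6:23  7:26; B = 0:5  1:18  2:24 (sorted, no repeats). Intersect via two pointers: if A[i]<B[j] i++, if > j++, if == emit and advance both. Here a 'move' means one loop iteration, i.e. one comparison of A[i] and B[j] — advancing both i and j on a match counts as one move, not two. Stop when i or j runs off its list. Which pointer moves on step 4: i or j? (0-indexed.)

i

i=0 j=0: 0<5, i++
i=1 j=0: 4<5, i++
i=2 j=0: 5==5 emit, i++,j++
i=3 j=1: 15<18, i++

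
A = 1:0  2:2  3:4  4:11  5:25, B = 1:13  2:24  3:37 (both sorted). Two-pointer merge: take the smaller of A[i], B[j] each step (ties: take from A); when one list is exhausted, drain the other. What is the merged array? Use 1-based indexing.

[0, 2, 4, 11, 13, 24, 25, 37]

[i=1,j=1] A[i]=0<=B[j]=13 take 0 → i++
[i=2,j=1] A[i]=2<=B[j]=13 take 2 → i++
[i=3,j=1] A[i]=4<=B[j]=13 take 4 → i++
[i=4,j=1] A[i]=11<=B[j]=13 take 11 → i++
[i=5,j=1] A[i]=25>B[j]=13 take 13 → j++
[i=5,j=2] A[i]=25>B[j]=24 take 24 → j++
[i=5,j=3] A[i]=25<=B[j]=37 take 25 → i++
[i=6,j=3] A done, take B[j]=37 → j++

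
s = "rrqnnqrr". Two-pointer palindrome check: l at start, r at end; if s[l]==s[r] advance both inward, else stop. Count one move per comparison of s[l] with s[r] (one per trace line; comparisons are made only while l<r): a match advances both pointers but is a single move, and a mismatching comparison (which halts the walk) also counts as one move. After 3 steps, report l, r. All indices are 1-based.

[1,8] 'r'=='r' → l++,r--
[2,7] 'r'=='r' → l++,r--
[3,6] 'q'=='q' → l++,r--

l=4, r=5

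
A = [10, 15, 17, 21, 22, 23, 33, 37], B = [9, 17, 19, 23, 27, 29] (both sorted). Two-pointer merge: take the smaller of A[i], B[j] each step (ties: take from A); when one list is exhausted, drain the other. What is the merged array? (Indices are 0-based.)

i=0 j=0: A[i]=10>B[j]=9 take 9, j++
i=0 j=1: A[i]=10<=B[j]=17 take 10, i++
i=1 j=1: A[i]=15<=B[j]=17 take 15, i++
i=2 j=1: A[i]=17<=B[j]=17 take 17, i++
i=3 j=1: A[i]=21>B[j]=17 take 17, j++
i=3 j=2: A[i]=21>B[j]=19 take 19, j++
i=3 j=3: A[i]=21<=B[j]=23 take 21, i++
i=4 j=3: A[i]=22<=B[j]=23 take 22, i++
i=5 j=3: A[i]=23<=B[j]=23 take 23, i++
i=6 j=3: A[i]=33>B[j]=23 take 23, j++
i=6 j=4: A[i]=33>B[j]=27 take 27, j++
i=6 j=5: A[i]=33>B[j]=29 take 29, j++
i=6 j=6: B done, take A[i]=33, i++
i=7 j=6: B done, take A[i]=37, i++

[9, 10, 15, 17, 17, 19, 21, 22, 23, 23, 27, 29, 33, 37]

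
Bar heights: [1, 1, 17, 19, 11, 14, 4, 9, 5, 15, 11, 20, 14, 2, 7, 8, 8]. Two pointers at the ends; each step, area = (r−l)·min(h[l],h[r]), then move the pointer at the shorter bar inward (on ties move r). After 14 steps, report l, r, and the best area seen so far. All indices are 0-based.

l=9, r=11, best area=153

[0,16] min(1,8)*16=16 best=16 * → l++
[1,16] min(1,8)*15=15 best=16 → l++
[2,16] min(17,8)*14=112 best=112 * → r--
[2,15] min(17,8)*13=104 best=112 → r--
[2,14] min(17,7)*12=84 best=112 → r--
[2,13] min(17,2)*11=22 best=112 → r--
[2,12] min(17,14)*10=140 best=140 * → r--
[2,11] min(17,20)*9=153 best=153 * → l++
[3,11] min(19,20)*8=152 best=153 → l++
[4,11] min(11,20)*7=77 best=153 → l++
[5,11] min(14,20)*6=84 best=153 → l++
[6,11] min(4,20)*5=20 best=153 → l++
[7,11] min(9,20)*4=36 best=153 → l++
[8,11] min(5,20)*3=15 best=153 → l++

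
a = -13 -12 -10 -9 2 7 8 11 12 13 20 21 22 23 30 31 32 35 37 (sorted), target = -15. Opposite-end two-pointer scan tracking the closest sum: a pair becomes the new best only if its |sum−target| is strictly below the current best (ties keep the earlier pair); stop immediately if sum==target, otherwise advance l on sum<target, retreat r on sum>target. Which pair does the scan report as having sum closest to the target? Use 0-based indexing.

l=0 r=18: -13+37=24 d=39 *, r--
l=0 r=17: -13+35=22 d=37 *, r--
l=0 r=16: -13+32=19 d=34 *, r--
l=0 r=15: -13+31=18 d=33 *, r--
l=0 r=14: -13+30=17 d=32 *, r--
l=0 r=13: -13+23=10 d=25 *, r--
l=0 r=12: -13+22=9 d=24 *, r--
l=0 r=11: -13+21=8 d=23 *, r--
l=0 r=10: -13+20=7 d=22 *, r--
l=0 r=9: -13+13=0 d=15 *, r--
l=0 r=8: -13+12=-1 d=14 *, r--
l=0 r=7: -13+11=-2 d=13 *, r--
l=0 r=6: -13+8=-5 d=10 *, r--
l=0 r=5: -13+7=-6 d=9 *, r--
l=0 r=4: -13+2=-11 d=4 *, r--
l=0 r=3: -13+-9=-22 d=7, l++
l=1 r=3: -12+-9=-21 d=6, l++
l=2 r=3: -10+-9=-19 d=4, l++

pair (-13, 2) with sum -11 (|Δ|=4)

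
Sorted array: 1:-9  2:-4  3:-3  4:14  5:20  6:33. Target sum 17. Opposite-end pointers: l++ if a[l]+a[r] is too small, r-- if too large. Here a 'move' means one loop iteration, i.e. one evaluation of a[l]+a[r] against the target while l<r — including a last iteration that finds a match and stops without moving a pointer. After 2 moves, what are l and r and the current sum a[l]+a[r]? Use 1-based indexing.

l=2, r=5, sum=16

l=1 r=6: -9+33=24 >17, r--
l=1 r=5: -9+20=11 <17, l++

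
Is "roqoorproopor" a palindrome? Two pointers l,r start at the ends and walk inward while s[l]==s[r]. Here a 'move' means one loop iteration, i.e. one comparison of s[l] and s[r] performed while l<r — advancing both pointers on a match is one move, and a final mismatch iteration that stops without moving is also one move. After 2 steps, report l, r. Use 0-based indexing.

l=2, r=10

l=0 r=12: 'r'=='r', l++,r--
l=1 r=11: 'o'=='o', l++,r--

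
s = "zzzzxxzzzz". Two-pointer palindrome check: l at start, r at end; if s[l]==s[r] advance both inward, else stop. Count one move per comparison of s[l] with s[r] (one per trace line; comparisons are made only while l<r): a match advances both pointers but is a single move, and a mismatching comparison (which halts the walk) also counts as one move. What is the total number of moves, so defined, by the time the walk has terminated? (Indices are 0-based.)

l=0 r=9: 'z'=='z', l++,r--
l=1 r=8: 'z'=='z', l++,r--
l=2 r=7: 'z'=='z', l++,r--
l=3 r=6: 'z'=='z', l++,r--
l=4 r=5: 'x'=='x', l++,r--

5 moves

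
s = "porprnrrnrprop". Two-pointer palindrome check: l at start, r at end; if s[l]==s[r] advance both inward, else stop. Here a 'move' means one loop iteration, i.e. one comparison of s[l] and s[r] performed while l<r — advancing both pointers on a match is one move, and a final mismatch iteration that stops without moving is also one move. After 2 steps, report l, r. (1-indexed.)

[1,14] 'p'=='p' → l++,r--
[2,13] 'o'=='o' → l++,r--

l=3, r=12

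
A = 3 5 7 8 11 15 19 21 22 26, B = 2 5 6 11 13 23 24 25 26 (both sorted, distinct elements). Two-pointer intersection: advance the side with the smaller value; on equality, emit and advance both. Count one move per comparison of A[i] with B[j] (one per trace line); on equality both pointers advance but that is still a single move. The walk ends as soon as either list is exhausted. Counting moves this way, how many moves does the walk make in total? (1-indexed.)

i=1 j=1: 3>2, j++
i=1 j=2: 3<5, i++
i=2 j=2: 5==5 emit, i++,j++
i=3 j=3: 7>6, j++
i=3 j=4: 7<11, i++
i=4 j=4: 8<11, i++
i=5 j=4: 11==11 emit, i++,j++
i=6 j=5: 15>13, j++
i=6 j=6: 15<23, i++
i=7 j=6: 19<23, i++
i=8 j=6: 21<23, i++
i=9 j=6: 22<23, i++
i=10 j=6: 26>23, j++
i=10 j=7: 26>24, j++
i=10 j=8: 26>25, j++
i=10 j=9: 26==26 emit, i++,j++

16 moves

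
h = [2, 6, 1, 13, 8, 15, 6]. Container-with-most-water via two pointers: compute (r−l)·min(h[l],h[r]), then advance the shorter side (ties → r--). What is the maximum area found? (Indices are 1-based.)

max area = 30

[1,7] min(2,6)*6=12 best=12 * → l++
[2,7] min(6,6)*5=30 best=30 * → r--
[2,6] min(6,15)*4=24 best=30 → l++
[3,6] min(1,15)*3=3 best=30 → l++
[4,6] min(13,15)*2=26 best=30 → l++
[5,6] min(8,15)*1=8 best=30 → l++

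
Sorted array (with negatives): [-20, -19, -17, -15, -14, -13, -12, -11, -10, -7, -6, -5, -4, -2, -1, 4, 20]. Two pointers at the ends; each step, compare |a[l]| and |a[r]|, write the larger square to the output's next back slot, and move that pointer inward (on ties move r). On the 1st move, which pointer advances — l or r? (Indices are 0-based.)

r

[0,16] |-20|<=|20| out[16]=400 → r--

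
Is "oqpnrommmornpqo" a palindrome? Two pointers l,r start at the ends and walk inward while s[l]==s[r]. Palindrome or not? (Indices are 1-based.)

[1,15] 'o'=='o' → l++,r--
[2,14] 'q'=='q' → l++,r--
[3,13] 'p'=='p' → l++,r--
[4,12] 'n'=='n' → l++,r--
[5,11] 'r'=='r' → l++,r--
[6,10] 'o'=='o' → l++,r--
[7,9] 'm'=='m' → l++,r--

palindrome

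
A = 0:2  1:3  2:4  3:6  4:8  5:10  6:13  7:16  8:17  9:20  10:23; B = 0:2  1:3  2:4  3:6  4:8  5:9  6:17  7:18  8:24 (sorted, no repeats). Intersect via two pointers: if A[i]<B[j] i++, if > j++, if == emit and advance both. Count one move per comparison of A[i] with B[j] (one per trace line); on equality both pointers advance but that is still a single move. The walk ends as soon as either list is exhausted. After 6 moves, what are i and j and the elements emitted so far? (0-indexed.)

i=5, j=6, emitted=[2, 3, 4, 6, 8]

i=0 j=0: 2==2 emit, i++,j++
i=1 j=1: 3==3 emit, i++,j++
i=2 j=2: 4==4 emit, i++,j++
i=3 j=3: 6==6 emit, i++,j++
i=4 j=4: 8==8 emit, i++,j++
i=5 j=5: 10>9, j++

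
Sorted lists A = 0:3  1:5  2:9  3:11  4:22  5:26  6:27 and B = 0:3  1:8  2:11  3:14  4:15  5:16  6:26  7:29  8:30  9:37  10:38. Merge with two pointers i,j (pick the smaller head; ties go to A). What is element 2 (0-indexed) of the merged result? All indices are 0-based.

merged[2] = 5

i=0 j=0: A[i]=3<=B[j]=3 take 3, i++
i=1 j=0: A[i]=5>B[j]=3 take 3, j++
i=1 j=1: A[i]=5<=B[j]=8 take 5, i++
i=2 j=1: A[i]=9>B[j]=8 take 8, j++
i=2 j=2: A[i]=9<=B[j]=11 take 9, i++
i=3 j=2: A[i]=11<=B[j]=11 take 11, i++
i=4 j=2: A[i]=22>B[j]=11 take 11, j++
i=4 j=3: A[i]=22>B[j]=14 take 14, j++
i=4 j=4: A[i]=22>B[j]=15 take 15, j++
i=4 j=5: A[i]=22>B[j]=16 take 16, j++
i=4 j=6: A[i]=22<=B[j]=26 take 22, i++
i=5 j=6: A[i]=26<=B[j]=26 take 26, i++
i=6 j=6: A[i]=27>B[j]=26 take 26, j++
i=6 j=7: A[i]=27<=B[j]=29 take 27, i++
i=7 j=7: A done, take B[j]=29, j++
i=7 j=8: A done, take B[j]=30, j++
i=7 j=9: A done, take B[j]=37, j++
i=7 j=10: A done, take B[j]=38, j++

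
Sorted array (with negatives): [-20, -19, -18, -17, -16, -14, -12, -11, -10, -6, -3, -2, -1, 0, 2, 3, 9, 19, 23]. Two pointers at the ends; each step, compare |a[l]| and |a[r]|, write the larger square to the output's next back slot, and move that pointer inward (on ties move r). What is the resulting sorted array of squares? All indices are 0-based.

l=0 r=18: |-20|<=|23| out[18]=529, r--
l=0 r=17: |-20|>|19| out[17]=400, l++
l=1 r=17: |-19|<=|19| out[16]=361, r--
l=1 r=16: |-19|>|9| out[15]=361, l++
l=2 r=16: |-18|>|9| out[14]=324, l++
l=3 r=16: |-17|>|9| out[13]=289, l++
l=4 r=16: |-16|>|9| out[12]=256, l++
l=5 r=16: |-14|>|9| out[11]=196, l++
l=6 r=16: |-12|>|9| out[10]=144, l++
l=7 r=16: |-11|>|9| out[9]=121, l++
l=8 r=16: |-10|>|9| out[8]=100, l++
l=9 r=16: |-6|<=|9| out[7]=81, r--
l=9 r=15: |-6|>|3| out[6]=36, l++
l=10 r=15: |-3|<=|3| out[5]=9, r--
l=10 r=14: |-3|>|2| out[4]=9, l++
l=11 r=14: |-2|<=|2| out[3]=4, r--
l=11 r=13: |-2|>|0| out[2]=4, l++
l=12 r=13: |-1|>|0| out[1]=1, l++
l=13 r=13: |0|<=|0| out[0]=0, r--

[0, 1, 4, 4, 9, 9, 36, 81, 100, 121, 144, 196, 256, 289, 324, 361, 361, 400, 529]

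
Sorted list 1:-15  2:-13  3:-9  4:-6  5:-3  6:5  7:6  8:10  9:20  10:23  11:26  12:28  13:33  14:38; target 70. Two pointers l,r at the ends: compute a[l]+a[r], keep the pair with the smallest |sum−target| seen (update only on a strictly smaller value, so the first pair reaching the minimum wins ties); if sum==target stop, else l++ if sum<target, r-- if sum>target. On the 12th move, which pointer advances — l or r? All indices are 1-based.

l=1 r=14: -15+38=23 d=47 *, l++
l=2 r=14: -13+38=25 d=45 *, l++
l=3 r=14: -9+38=29 d=41 *, l++
l=4 r=14: -6+38=32 d=38 *, l++
l=5 r=14: -3+38=35 d=35 *, l++
l=6 r=14: 5+38=43 d=27 *, l++
l=7 r=14: 6+38=44 d=26 *, l++
l=8 r=14: 10+38=48 d=22 *, l++
l=9 r=14: 20+38=58 d=12 *, l++
l=10 r=14: 23+38=61 d=9 *, l++
l=11 r=14: 26+38=64 d=6 *, l++
l=12 r=14: 28+38=66 d=4 *, l++

l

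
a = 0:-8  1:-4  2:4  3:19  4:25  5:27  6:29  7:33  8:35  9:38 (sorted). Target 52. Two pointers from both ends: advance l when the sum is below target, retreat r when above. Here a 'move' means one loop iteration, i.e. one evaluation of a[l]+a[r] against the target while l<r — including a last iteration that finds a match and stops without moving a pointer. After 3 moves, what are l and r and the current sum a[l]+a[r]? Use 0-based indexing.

l=0 r=9: -8+38=30 <52, l++
l=1 r=9: -4+38=34 <52, l++
l=2 r=9: 4+38=42 <52, l++

l=3, r=9, sum=57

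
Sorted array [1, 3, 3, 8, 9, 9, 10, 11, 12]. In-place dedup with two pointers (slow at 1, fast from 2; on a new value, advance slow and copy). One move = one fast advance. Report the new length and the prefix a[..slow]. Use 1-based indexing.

length 7; prefix = [1, 3, 8, 9, 10, 11, 12]

(s=1,f=2) a[fast]=3≠a[slow]=1 write a[2]=3 → slow++,fast++
(s=2,f=3) a[fast]=3=a[slow] dup → fast++
(s=2,f=4) a[fast]=8≠a[slow]=3 write a[3]=8 → slow++,fast++
(s=3,f=5) a[fast]=9≠a[slow]=8 write a[4]=9 → slow++,fast++
(s=4,f=6) a[fast]=9=a[slow] dup → fast++
(s=4,f=7) a[fast]=10≠a[slow]=9 write a[5]=10 → slow++,fast++
(s=5,f=8) a[fast]=11≠a[slow]=10 write a[6]=11 → slow++,fast++
(s=6,f=9) a[fast]=12≠a[slow]=11 write a[7]=12 → slow++,fast++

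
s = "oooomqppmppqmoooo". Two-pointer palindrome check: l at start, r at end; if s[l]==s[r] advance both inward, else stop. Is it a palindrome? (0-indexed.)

[0,16] 'o'=='o' → l++,r--
[1,15] 'o'=='o' → l++,r--
[2,14] 'o'=='o' → l++,r--
[3,13] 'o'=='o' → l++,r--
[4,12] 'm'=='m' → l++,r--
[5,11] 'q'=='q' → l++,r--
[6,10] 'p'=='p' → l++,r--
[7,9] 'p'=='p' → l++,r--

palindrome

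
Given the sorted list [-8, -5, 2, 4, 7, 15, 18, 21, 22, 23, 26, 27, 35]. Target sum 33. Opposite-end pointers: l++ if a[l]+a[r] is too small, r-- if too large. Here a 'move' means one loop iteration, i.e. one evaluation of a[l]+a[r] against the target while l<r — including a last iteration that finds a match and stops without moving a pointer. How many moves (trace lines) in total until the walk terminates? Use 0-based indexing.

7 moves

l=0 r=12: -8+35=27 <33, l++
l=1 r=12: -5+35=30 <33, l++
l=2 r=12: 2+35=37 >33, r--
l=2 r=11: 2+27=29 <33, l++
l=3 r=11: 4+27=31 <33, l++
l=4 r=11: 7+27=34 >33, r--
l=4 r=10: 7+26=33, found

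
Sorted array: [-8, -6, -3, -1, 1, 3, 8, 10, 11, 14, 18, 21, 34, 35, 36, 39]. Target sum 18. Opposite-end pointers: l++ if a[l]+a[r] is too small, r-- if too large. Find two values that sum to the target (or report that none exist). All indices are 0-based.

(-3, 21)

[0,15] -8+39=31 >18 → r--
[0,14] -8+36=28 >18 → r--
[0,13] -8+35=27 >18 → r--
[0,12] -8+34=26 >18 → r--
[0,11] -8+21=13 <18 → l++
[1,11] -6+21=15 <18 → l++
[2,11] -3+21=18 → found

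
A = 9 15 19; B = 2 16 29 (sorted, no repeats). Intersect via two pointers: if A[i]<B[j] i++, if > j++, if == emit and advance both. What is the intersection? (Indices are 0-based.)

i=0 j=0: 9>2, j++
i=0 j=1: 9<16, i++
i=1 j=1: 15<16, i++
i=2 j=1: 19>16, j++
i=2 j=2: 19<29, i++

intersection = []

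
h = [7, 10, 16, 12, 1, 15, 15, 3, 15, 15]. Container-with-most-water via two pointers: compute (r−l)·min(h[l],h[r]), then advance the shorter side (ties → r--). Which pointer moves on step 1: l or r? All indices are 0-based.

l

[0,9] min(7,15)*9=63 best=63 * → l++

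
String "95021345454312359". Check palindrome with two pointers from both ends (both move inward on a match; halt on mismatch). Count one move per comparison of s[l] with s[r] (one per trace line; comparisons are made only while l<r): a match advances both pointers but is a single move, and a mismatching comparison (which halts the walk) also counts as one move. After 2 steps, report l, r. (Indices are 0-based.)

l=2, r=14

[0,16] '9'=='9' → l++,r--
[1,15] '5'=='5' → l++,r--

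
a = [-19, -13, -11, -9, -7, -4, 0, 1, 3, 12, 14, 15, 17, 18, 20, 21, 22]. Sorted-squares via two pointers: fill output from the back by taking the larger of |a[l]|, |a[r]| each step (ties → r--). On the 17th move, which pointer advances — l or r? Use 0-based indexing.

l=0 r=16: |-19|<=|22| out[16]=484, r--
l=0 r=15: |-19|<=|21| out[15]=441, r--
l=0 r=14: |-19|<=|20| out[14]=400, r--
l=0 r=13: |-19|>|18| out[13]=361, l++
l=1 r=13: |-13|<=|18| out[12]=324, r--
l=1 r=12: |-13|<=|17| out[11]=289, r--
l=1 r=11: |-13|<=|15| out[10]=225, r--
l=1 r=10: |-13|<=|14| out[9]=196, r--
l=1 r=9: |-13|>|12| out[8]=169, l++
l=2 r=9: |-11|<=|12| out[7]=144, r--
l=2 r=8: |-11|>|3| out[6]=121, l++
l=3 r=8: |-9|>|3| out[5]=81, l++
l=4 r=8: |-7|>|3| out[4]=49, l++
l=5 r=8: |-4|>|3| out[3]=16, l++
l=6 r=8: |0|<=|3| out[2]=9, r--
l=6 r=7: |0|<=|1| out[1]=1, r--
l=6 r=6: |0|<=|0| out[0]=0, r--

r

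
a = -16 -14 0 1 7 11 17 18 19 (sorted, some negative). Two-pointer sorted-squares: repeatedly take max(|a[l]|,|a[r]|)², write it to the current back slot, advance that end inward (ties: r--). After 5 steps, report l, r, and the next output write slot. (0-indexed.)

[0,8] |-16|<=|19| out[8]=361 → r--
[0,7] |-16|<=|18| out[7]=324 → r--
[0,6] |-16|<=|17| out[6]=289 → r--
[0,5] |-16|>|11| out[5]=256 → l++
[1,5] |-14|>|11| out[4]=196 → l++

l=2, r=5, next write slot=3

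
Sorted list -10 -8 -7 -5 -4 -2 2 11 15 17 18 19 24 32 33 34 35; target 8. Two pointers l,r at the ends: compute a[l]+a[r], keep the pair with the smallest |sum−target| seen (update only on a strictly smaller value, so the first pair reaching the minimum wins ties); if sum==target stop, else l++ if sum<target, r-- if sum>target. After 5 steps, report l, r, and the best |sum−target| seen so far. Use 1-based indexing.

l=1, r=12, best |Δ|=6

[1,17] -10+35=25 d=17 * → r--
[1,16] -10+34=24 d=16 * → r--
[1,15] -10+33=23 d=15 * → r--
[1,14] -10+32=22 d=14 * → r--
[1,13] -10+24=14 d=6 * → r--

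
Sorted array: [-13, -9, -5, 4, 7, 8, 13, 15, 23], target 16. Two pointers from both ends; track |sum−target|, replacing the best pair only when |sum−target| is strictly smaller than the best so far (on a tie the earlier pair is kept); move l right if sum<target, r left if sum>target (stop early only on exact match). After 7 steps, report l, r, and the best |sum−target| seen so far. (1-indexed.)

l=1 r=9: -13+23=10 d=6 *, l++
l=2 r=9: -9+23=14 d=2 *, l++
l=3 r=9: -5+23=18 d=2, r--
l=3 r=8: -5+15=10 d=6, l++
l=4 r=8: 4+15=19 d=3, r--
l=4 r=7: 4+13=17 d=1 *, r--
l=4 r=6: 4+8=12 d=4, l++

l=5, r=6, best |Δ|=1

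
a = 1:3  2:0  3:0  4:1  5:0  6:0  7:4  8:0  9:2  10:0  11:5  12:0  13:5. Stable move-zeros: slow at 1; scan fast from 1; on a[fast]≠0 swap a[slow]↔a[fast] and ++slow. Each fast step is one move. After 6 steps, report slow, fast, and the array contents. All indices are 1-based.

slow=3, fast=7, a=[3, 1, 0, 0, 0, 0, 4, 0, 2, 0, 5, 0, 5]

(s=1,f=1) a[fast]=3≠0 swap→a[1]=3 → slow++,fast++
(s=2,f=2) a[fast]=0 → fast++
(s=2,f=3) a[fast]=0 → fast++
(s=2,f=4) a[fast]=1≠0 swap→a[2]=1 → slow++,fast++
(s=3,f=5) a[fast]=0 → fast++
(s=3,f=6) a[fast]=0 → fast++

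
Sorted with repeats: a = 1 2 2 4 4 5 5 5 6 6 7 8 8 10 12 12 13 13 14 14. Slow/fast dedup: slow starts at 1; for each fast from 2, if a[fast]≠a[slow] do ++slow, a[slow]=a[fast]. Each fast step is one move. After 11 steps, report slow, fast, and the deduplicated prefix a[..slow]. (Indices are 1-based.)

slow=1 fast=2: a[fast]=2≠a[slow]=1 write a[2]=2, slow++,fast++
slow=2 fast=3: a[fast]=2=a[slow] dup, fast++
slow=2 fast=4: a[fast]=4≠a[slow]=2 write a[3]=4, slow++,fast++
slow=3 fast=5: a[fast]=4=a[slow] dup, fast++
slow=3 fast=6: a[fast]=5≠a[slow]=4 write a[4]=5, slow++,fast++
slow=4 fast=7: a[fast]=5=a[slow] dup, fast++
slow=4 fast=8: a[fast]=5=a[slow] dup, fast++
slow=4 fast=9: a[fast]=6≠a[slow]=5 write a[5]=6, slow++,fast++
slow=5 fast=10: a[fast]=6=a[slow] dup, fast++
slow=5 fast=11: a[fast]=7≠a[slow]=6 write a[6]=7, slow++,fast++
slow=6 fast=12: a[fast]=8≠a[slow]=7 write a[7]=8, slow++,fast++

slow=7, fast=13, prefix=[1, 2, 4, 5, 6, 7, 8]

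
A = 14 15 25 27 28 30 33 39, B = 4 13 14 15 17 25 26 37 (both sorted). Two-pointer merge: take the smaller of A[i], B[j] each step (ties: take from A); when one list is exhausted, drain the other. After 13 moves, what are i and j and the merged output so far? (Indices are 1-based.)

[i=1,j=1] A[i]=14>B[j]=4 take 4 → j++
[i=1,j=2] A[i]=14>B[j]=13 take 13 → j++
[i=1,j=3] A[i]=14<=B[j]=14 take 14 → i++
[i=2,j=3] A[i]=15>B[j]=14 take 14 → j++
[i=2,j=4] A[i]=15<=B[j]=15 take 15 → i++
[i=3,j=4] A[i]=25>B[j]=15 take 15 → j++
[i=3,j=5] A[i]=25>B[j]=17 take 17 → j++
[i=3,j=6] A[i]=25<=B[j]=25 take 25 → i++
[i=4,j=6] A[i]=27>B[j]=25 take 25 → j++
[i=4,j=7] A[i]=27>B[j]=26 take 26 → j++
[i=4,j=8] A[i]=27<=B[j]=37 take 27 → i++
[i=5,j=8] A[i]=28<=B[j]=37 take 28 → i++
[i=6,j=8] A[i]=30<=B[j]=37 take 30 → i++

i=7, j=8, merged so far=[4, 13, 14, 14, 15, 15, 17, 25, 25, 26, 27, 28, 30]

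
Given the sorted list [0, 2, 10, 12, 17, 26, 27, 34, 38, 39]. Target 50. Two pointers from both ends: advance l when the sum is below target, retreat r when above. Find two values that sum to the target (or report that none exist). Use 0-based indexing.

(12, 38)

l=0 r=9: 0+39=39 <50, l++
l=1 r=9: 2+39=41 <50, l++
l=2 r=9: 10+39=49 <50, l++
l=3 r=9: 12+39=51 >50, r--
l=3 r=8: 12+38=50, found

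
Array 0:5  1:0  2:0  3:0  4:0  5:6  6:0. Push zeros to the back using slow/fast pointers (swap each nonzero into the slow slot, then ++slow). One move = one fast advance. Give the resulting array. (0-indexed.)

[5, 6, 0, 0, 0, 0, 0]

slow=0 fast=0: a[fast]=5≠0 swap→a[0]=5, slow++,fast++
slow=1 fast=1: a[fast]=0, fast++
slow=1 fast=2: a[fast]=0, fast++
slow=1 fast=3: a[fast]=0, fast++
slow=1 fast=4: a[fast]=0, fast++
slow=1 fast=5: a[fast]=6≠0 swap→a[1]=6, slow++,fast++
slow=2 fast=6: a[fast]=0, fast++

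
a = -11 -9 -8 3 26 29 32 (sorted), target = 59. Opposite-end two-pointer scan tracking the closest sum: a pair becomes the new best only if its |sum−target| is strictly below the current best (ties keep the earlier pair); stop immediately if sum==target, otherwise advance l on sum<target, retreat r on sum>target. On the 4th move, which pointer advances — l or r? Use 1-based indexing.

[1,7] -11+32=21 d=38 * → l++
[2,7] -9+32=23 d=36 * → l++
[3,7] -8+32=24 d=35 * → l++
[4,7] 3+32=35 d=24 * → l++

l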